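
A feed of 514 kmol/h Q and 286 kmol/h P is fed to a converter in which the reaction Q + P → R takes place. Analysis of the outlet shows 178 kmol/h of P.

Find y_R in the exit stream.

0.156

For P: n = n₀ − 1ξ → 178 = 286 − 1ξ, giving ξ = 108 kmol/h.
Outlet amounts (n = n₀ + ν ξ):
  Q: 514 − 1(108) = 406
  P: 286 − 1(108) = 178
  R: 0 + 1(108) = 108
Total out = 692 kmol/h; y_R = 108 / 692 = 0.1561.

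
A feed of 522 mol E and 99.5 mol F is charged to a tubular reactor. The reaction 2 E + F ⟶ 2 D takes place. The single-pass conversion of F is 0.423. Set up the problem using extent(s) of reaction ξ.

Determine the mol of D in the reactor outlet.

F reacted = 0.423 × 99.5 = 42.09 mol; ν_F = −1, so ξ = 42.09/1 = 42.09 mol.
Outlet amounts (n = n₀ + ν ξ):
  E: 522 − 2(42.09) = 437.8
  F: 99.5 − 1(42.09) = 57.41
  D: 0 + 2(42.09) = 84.18

84.2 mol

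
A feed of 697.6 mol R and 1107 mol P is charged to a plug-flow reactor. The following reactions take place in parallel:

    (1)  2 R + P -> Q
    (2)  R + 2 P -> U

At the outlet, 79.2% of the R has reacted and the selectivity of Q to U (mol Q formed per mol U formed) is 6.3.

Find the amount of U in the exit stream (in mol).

40.6 mol

Conversion of R: R consumed = 0.792 × 697.6 = 552.5 mol = 2ξ₁ + 1ξ₂.
Selectivity: 1ξ₁ / (1ξ₂) = 6.3 → ξ₁ = 6.3 ξ₂.
Substitute: (2·6.3 + 1) ξ₂ = 552.5 → ξ₂ = 40.62 mol, ξ₁ = 255.9 mol.
Outlet amounts (n = n₀ + Σ ν·ξ):
  R: 697.6 − 2(255.9) − 1(40.62) = 145.1
  P: 1107 − 1(255.9) − 2(40.62) = 769.8
  Q: 0 + 1(255.9) = 255.9
  U: 0 + 1(40.62) = 40.62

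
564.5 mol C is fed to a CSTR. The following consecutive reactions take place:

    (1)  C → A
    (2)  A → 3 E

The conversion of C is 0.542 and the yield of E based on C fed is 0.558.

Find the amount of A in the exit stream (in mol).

201 mol

Conversion of C: C consumed = 1ξ₁ = 0.542 × 564.5 → ξ₁ = 306 mol.
Yield of E: 3ξ₂ / 564.5 = 0.558 → ξ₂ = 105 mol.
Outlet amounts (n = n₀ + Σ ν·ξ):
  C: 564.5 − 1(306) = 258.5
  A: 0 + 1(306) − 1(105) = 201
  E: 0 + 3(105) = 315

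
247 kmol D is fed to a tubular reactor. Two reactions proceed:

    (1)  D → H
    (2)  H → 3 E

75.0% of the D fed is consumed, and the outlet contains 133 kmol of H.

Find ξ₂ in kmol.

Conversion of D: D consumed = 1ξ₁ = 0.75 × 247 → ξ₁ = 185.2 kmol.
H balance: n_H = 0 + 1ξ₁ − 1ξ₂ = 133 → ξ₂ = (1·185.2 − 133)/1 = 52.25 kmol.
Outlet amounts (n = n₀ + Σ ν·ξ):
  D: 247 − 1(185.2) = 61.75
  H: 0 + 1(185.2) − 1(52.25) = 133
  E: 0 + 3(52.25) = 156.8

ξ₂ = 52.2 kmol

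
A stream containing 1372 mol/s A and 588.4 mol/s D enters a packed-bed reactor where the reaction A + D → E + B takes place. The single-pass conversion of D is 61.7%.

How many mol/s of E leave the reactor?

D reacted = 0.617 × 588.4 = 363 mol/s; ν_D = −1, so ξ = 363/1 = 363 mol/s.
Outlet amounts (n = n₀ + ν ξ):
  A: 1372 − 1(363) = 1009
  D: 588.4 − 1(363) = 225.4
  E: 0 + 1(363) = 363
  B: 0 + 1(363) = 363

363 mol/s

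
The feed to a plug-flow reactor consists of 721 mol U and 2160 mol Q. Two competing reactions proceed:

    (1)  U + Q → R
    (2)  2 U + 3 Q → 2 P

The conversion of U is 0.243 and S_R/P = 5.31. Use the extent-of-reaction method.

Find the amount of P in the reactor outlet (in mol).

Conversion of U: U consumed = 0.243 × 721 = 175.2 mol = 1ξ₁ + 2ξ₂.
Selectivity: 1ξ₁ / (2ξ₂) = 5.31 → ξ₁ = 10.62 ξ₂.
Substitute: (1·10.62 + 2) ξ₂ = 175.2 → ξ₂ = 13.88 mol, ξ₁ = 147.4 mol.
Outlet amounts (n = n₀ + Σ ν·ξ):
  U: 721 − 1(147.4) − 2(13.88) = 545.8
  Q: 2160 − 1(147.4) − 3(13.88) = 1971
  R: 0 + 1(147.4) = 147.4
  P: 0 + 2(13.88) = 27.77

27.8 mol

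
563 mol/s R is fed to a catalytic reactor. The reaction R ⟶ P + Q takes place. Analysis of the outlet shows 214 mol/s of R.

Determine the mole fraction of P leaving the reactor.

For R: n = n₀ − 1ξ → 214 = 563 − 1ξ, giving ξ = 349 mol/s.
Outlet amounts (n = n₀ + ν ξ):
  R: 563 − 1(349) = 214
  P: 0 + 1(349) = 349
  Q: 0 + 1(349) = 349
Total out = 912 mol/s; y_P = 349 / 912 = 0.3827.

0.383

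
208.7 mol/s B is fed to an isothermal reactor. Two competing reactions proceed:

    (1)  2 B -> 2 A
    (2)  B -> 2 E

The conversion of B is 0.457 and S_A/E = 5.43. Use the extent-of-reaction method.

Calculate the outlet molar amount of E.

16.1 mol/s

Conversion of B: B consumed = 0.457 × 208.7 = 95.38 mol/s = 2ξ₁ + 1ξ₂.
Selectivity: 2ξ₁ / (2ξ₂) = 5.43 → ξ₁ = 5.43 ξ₂.
Substitute: (2·5.43 + 1) ξ₂ = 95.38 → ξ₂ = 8.042 mol/s, ξ₁ = 43.67 mol/s.
Outlet amounts (n = n₀ + Σ ν·ξ):
  B: 208.7 − 2(43.67) − 1(8.042) = 113.3
  A: 0 + 2(43.67) = 87.33
  E: 0 + 2(8.042) = 16.08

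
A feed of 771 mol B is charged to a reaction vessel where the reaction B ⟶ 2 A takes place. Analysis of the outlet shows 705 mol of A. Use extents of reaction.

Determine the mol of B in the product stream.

For A: n = n₀ + 2ξ → 705 = 0 + 2ξ, giving ξ = 352.5 mol.
Outlet amounts (n = n₀ + ν ξ):
  B: 771 − 1(352.5) = 418.5
  A: 0 + 2(352.5) = 705

418 mol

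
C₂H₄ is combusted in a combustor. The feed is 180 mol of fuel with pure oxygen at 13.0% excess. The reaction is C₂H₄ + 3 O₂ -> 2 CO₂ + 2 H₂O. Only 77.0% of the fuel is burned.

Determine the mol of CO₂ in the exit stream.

277 mol

Stoichiometric O₂ = 3 × 180 = 540 mol; O₂ fed = 540 × 1.130 = 610.2 mol.
Fuel reacted = 0.77 × 180 → ξ = 138.6 mol.
Outlet (n = n₀ + ν ξ):
  C₂H₄: 180 − 1(138.6) = 41.4
  O₂: 610.2 − 3(138.6) = 194.4
  CO₂: 0 + 2(138.6) = 277.2
  H₂O: 0 + 2(138.6) = 277.2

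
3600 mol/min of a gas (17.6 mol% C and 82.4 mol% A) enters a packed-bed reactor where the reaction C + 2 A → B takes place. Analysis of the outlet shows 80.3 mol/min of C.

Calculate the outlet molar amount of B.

553 mol/min

For C: n = n₀ − 1ξ → 80.3 = 633.6 − 1ξ, giving ξ = 553.3 mol/min.
Outlet amounts (n = n₀ + ν ξ):
  C: 633.6 − 1(553.3) = 80.3
  A: 2966 − 2(553.3) = 1860
  B: 0 + 1(553.3) = 553.3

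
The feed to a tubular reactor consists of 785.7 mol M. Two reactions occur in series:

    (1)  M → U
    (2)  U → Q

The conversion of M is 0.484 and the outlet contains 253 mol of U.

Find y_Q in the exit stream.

0.162

Conversion of M: M consumed = 1ξ₁ = 0.484 × 785.7 → ξ₁ = 380.3 mol.
U balance: n_U = 0 + 1ξ₁ − 1ξ₂ = 253 → ξ₂ = (1·380.3 − 253)/1 = 127.3 mol.
Outlet amounts (n = n₀ + Σ ν·ξ):
  M: 785.7 − 1(380.3) = 405.4
  U: 0 + 1(380.3) − 1(127.3) = 253
  Q: 0 + 1(127.3) = 127.3
Total out = 785.7 mol; y_Q = 127.3 / 785.7 = 0.162.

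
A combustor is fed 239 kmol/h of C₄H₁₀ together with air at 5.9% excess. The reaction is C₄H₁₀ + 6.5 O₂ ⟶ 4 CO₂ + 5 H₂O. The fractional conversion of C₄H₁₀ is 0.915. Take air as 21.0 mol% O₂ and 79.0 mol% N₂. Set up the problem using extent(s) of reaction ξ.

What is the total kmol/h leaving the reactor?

8400 kmol/h

Stoichiometric O₂ = 6.5 × 239 = 1554 kmol/h; O₂ fed = 1554 × 1.059 = 1645 kmol/h.
N₂ fed = 1645 × 79/21 = 6189 kmol/h.
Fuel reacted = 0.915 × 239 → ξ = 218.7 kmol/h.
Outlet (n = n₀ + ν ξ):
  C₄H₁₀: 239 − 1(218.7) = 20.31
  O₂: 1645 − 6.5(218.7) = 223.7
  N₂: 6189 (inert)
  CO₂: 0 + 4(218.7) = 874.7
  H₂O: 0 + 5(218.7) = 1093
Total out = 20.31 + 223.7 + 6189 + 874.7 + 1093 = 8401 kmol/h.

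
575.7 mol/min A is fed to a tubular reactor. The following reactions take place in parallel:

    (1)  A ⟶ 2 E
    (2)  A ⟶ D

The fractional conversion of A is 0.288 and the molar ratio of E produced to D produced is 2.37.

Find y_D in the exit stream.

0.114

Conversion of A: A consumed = 0.288 × 575.7 = 165.8 mol/min = 1ξ₁ + 1ξ₂.
Selectivity: 2ξ₁ / (1ξ₂) = 2.37 → ξ₁ = 1.185 ξ₂.
Substitute: (1·1.185 + 1) ξ₂ = 165.8 → ξ₂ = 75.88 mol/min, ξ₁ = 89.92 mol/min.
Outlet amounts (n = n₀ + Σ ν·ξ):
  A: 575.7 − 1(89.92) − 1(75.88) = 409.9
  E: 0 + 2(89.92) = 179.8
  D: 0 + 1(75.88) = 75.88
Total out = 665.6 mol/min; y_D = 75.88 / 665.6 = 0.114.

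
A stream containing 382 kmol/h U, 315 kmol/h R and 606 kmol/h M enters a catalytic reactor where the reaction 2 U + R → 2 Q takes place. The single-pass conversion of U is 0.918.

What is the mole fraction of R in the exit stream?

U reacted = 0.918 × 382 = 350.7 kmol/h; ν_U = −2, so ξ = 350.7/2 = 175.3 kmol/h.
Outlet amounts (n = n₀ + ν ξ):
  U: 382 − 2(175.3) = 31.32
  R: 315 − 1(175.3) = 139.7
  Q: 0 + 2(175.3) = 350.7
  M: 606 (inert)
Total out = 1128 kmol/h; y_R = 139.7 / 1128 = 0.1239.

0.124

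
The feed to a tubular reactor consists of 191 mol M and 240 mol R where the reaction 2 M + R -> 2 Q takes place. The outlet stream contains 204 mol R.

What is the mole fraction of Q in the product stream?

0.182

For R: n = n₀ − 1ξ → 204 = 240 − 1ξ, giving ξ = 36 mol.
Outlet amounts (n = n₀ + ν ξ):
  M: 191 − 2(36) = 119
  R: 240 − 1(36) = 204
  Q: 0 + 2(36) = 72
Total out = 395 mol; y_Q = 72 / 395 = 0.1823.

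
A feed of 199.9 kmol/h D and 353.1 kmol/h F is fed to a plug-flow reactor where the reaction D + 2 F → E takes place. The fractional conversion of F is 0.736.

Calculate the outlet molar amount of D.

F reacted = 0.736 × 353.1 = 259.9 kmol/h; ν_F = −2, so ξ = 259.9/2 = 129.9 kmol/h.
Outlet amounts (n = n₀ + ν ξ):
  D: 199.9 − 1(129.9) = 69.96
  F: 353.1 − 2(129.9) = 93.22
  E: 0 + 1(129.9) = 129.9

70 kmol/h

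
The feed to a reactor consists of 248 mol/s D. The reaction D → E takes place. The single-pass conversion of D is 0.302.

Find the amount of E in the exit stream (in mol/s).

74.9 mol/s

D reacted = 0.302 × 248 = 74.9 mol/s; ν_D = −1, so ξ = 74.9/1 = 74.9 mol/s.
Outlet amounts (n = n₀ + ν ξ):
  D: 248 − 1(74.9) = 173.1
  E: 0 + 1(74.9) = 74.9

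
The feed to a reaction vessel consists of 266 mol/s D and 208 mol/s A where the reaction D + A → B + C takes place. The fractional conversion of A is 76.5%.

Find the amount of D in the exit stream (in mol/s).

A reacted = 0.765 × 208 = 159.1 mol/s; ν_A = −1, so ξ = 159.1/1 = 159.1 mol/s.
Outlet amounts (n = n₀ + ν ξ):
  D: 266 − 1(159.1) = 106.9
  A: 208 − 1(159.1) = 48.88
  B: 0 + 1(159.1) = 159.1
  C: 0 + 1(159.1) = 159.1

107 mol/s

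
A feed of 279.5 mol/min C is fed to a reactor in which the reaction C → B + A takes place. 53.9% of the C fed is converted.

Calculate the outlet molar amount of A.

C reacted = 0.539 × 279.5 = 150.7 mol/min; ν_C = −1, so ξ = 150.7/1 = 150.7 mol/min.
Outlet amounts (n = n₀ + ν ξ):
  C: 279.5 − 1(150.7) = 128.8
  B: 0 + 1(150.7) = 150.7
  A: 0 + 1(150.7) = 150.7

151 mol/min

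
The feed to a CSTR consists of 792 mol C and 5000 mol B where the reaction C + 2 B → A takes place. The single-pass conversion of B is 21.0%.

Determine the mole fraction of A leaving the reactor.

B reacted = 0.21 × 5000 = 1050 mol; ν_B = −2, so ξ = 1050/2 = 525 mol.
Outlet amounts (n = n₀ + ν ξ):
  C: 792 − 1(525) = 267
  B: 5000 − 2(525) = 3950
  A: 0 + 1(525) = 525
Total out = 4742 mol; y_A = 525 / 4742 = 0.1107.

0.111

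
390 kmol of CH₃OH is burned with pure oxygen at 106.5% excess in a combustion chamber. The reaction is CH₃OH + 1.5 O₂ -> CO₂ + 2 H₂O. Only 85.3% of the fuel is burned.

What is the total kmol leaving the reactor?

Stoichiometric O₂ = 1.5 × 390 = 585 kmol; O₂ fed = 585 × 2.065 = 1208 kmol.
Fuel reacted = 0.853 × 390 → ξ = 332.7 kmol.
Outlet (n = n₀ + ν ξ):
  CH₃OH: 390 − 1(332.7) = 57.33
  O₂: 1208 − 1.5(332.7) = 709
  CO₂: 0 + 1(332.7) = 332.7
  H₂O: 0 + 2(332.7) = 665.3
Total out = 57.33 + 709 + 332.7 + 665.3 = 1764 kmol.

1760 kmol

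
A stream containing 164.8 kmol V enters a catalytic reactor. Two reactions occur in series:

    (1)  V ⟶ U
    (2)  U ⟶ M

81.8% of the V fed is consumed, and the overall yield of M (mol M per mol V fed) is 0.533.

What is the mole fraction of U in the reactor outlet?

0.285

Conversion of V: V consumed = 1ξ₁ = 0.818 × 164.8 → ξ₁ = 134.8 kmol.
Yield of M: 1ξ₂ / 164.8 = 0.533 → ξ₂ = 87.84 kmol.
Outlet amounts (n = n₀ + Σ ν·ξ):
  V: 164.8 − 1(134.8) = 29.99
  U: 0 + 1(134.8) − 1(87.84) = 46.97
  M: 0 + 1(87.84) = 87.84
Total out = 164.8 kmol; y_U = 46.97 / 164.8 = 0.285.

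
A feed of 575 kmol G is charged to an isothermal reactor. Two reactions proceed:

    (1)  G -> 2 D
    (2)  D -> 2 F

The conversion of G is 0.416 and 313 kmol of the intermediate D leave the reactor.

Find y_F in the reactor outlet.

0.338

Conversion of G: G consumed = 1ξ₁ = 0.416 × 575 → ξ₁ = 239.2 kmol.
D balance: n_D = 0 + 2ξ₁ − 1ξ₂ = 313 → ξ₂ = (2·239.2 − 313)/1 = 165.4 kmol.
Outlet amounts (n = n₀ + Σ ν·ξ):
  G: 575 − 1(239.2) = 335.8
  D: 0 + 2(239.2) − 1(165.4) = 313
  F: 0 + 2(165.4) = 330.8
Total out = 979.6 kmol; y_F = 330.8 / 979.6 = 0.3377.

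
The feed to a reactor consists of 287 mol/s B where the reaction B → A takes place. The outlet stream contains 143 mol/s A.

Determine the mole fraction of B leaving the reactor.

For A: n = n₀ + 1ξ → 143 = 0 + 1ξ, giving ξ = 143 mol/s.
Outlet amounts (n = n₀ + ν ξ):
  B: 287 − 1(143) = 144
  A: 0 + 1(143) = 143
Total out = 287 mol/s; y_B = 144 / 287 = 0.5017.

0.502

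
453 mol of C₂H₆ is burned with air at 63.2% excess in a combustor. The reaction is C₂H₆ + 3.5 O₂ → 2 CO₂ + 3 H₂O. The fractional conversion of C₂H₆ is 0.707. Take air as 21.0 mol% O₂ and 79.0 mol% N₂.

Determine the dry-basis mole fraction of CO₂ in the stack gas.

Stoichiometric O₂ = 3.5 × 453 = 1586 mol; O₂ fed = 1586 × 1.632 = 2588 mol.
N₂ fed = 2588 × 79/21 = 9734 mol.
Fuel reacted = 0.707 × 453 → ξ = 320.3 mol.
Outlet (n = n₀ + ν ξ):
  C₂H₆: 453 − 1(320.3) = 132.7
  O₂: 2588 − 3.5(320.3) = 1467
  N₂: 9734 (inert)
  CO₂: 0 + 2(320.3) = 640.5
  H₂O: 0 + 3(320.3) = 960.8
Dry total = 11970 mol; y_CO₂ (dry) = 640.5 / 11970 = 0.05349.

0.0535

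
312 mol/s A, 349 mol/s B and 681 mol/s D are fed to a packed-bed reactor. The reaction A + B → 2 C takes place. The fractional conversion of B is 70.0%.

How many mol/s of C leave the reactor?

B reacted = 0.7 × 349 = 244.3 mol/s; ν_B = −1, so ξ = 244.3/1 = 244.3 mol/s.
Outlet amounts (n = n₀ + ν ξ):
  A: 312 − 1(244.3) = 67.7
  B: 349 − 1(244.3) = 104.7
  C: 0 + 2(244.3) = 488.6
  D: 681 (inert)

489 mol/s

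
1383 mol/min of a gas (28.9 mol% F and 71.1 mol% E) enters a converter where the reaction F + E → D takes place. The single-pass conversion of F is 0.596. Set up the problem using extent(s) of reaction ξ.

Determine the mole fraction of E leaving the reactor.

0.651

F reacted = 0.596 × 399.7 = 238.2 mol/min; ν_F = −1, so ξ = 238.2/1 = 238.2 mol/min.
Outlet amounts (n = n₀ + ν ξ):
  F: 399.7 − 1(238.2) = 161.5
  E: 983.3 − 1(238.2) = 745.1
  D: 0 + 1(238.2) = 238.2
Total out = 1145 mol/min; y_E = 745.1 / 1145 = 0.6509.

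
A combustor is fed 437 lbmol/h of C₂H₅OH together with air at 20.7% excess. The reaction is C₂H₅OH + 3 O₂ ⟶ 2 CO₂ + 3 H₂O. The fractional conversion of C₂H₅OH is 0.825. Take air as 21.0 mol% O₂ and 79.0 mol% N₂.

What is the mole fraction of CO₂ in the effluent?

0.0865

Stoichiometric O₂ = 3 × 437 = 1311 lbmol/h; O₂ fed = 1311 × 1.207 = 1582 lbmol/h.
N₂ fed = 1582 × 79/21 = 5953 lbmol/h.
Fuel reacted = 0.825 × 437 → ξ = 360.5 lbmol/h.
Outlet (n = n₀ + ν ξ):
  C₂H₅OH: 437 − 1(360.5) = 76.48
  O₂: 1582 − 3(360.5) = 500.8
  N₂: 5953 (inert)
  CO₂: 0 + 2(360.5) = 721
  H₂O: 0 + 3(360.5) = 1082
Total out = 8333 lbmol/h; y_CO₂ = 721 / 8333 = 0.08653.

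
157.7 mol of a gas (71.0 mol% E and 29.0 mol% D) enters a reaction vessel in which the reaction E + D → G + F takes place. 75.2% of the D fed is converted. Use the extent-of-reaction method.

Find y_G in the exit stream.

0.218

D reacted = 0.752 × 45.73 = 34.39 mol; ν_D = −1, so ξ = 34.39/1 = 34.39 mol.
Outlet amounts (n = n₀ + ν ξ):
  E: 112 − 1(34.39) = 77.58
  D: 45.73 − 1(34.39) = 11.34
  G: 0 + 1(34.39) = 34.39
  F: 0 + 1(34.39) = 34.39
Total out = 157.7 mol; y_G = 34.39 / 157.7 = 0.2181.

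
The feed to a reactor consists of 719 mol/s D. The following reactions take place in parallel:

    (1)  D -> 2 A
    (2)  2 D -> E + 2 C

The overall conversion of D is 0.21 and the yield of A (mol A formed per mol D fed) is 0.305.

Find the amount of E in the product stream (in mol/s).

Yield of A: 2ξ₁ / 719 = 0.305 → ξ₁ = 109.6 mol/s.
Conversion of D: 1ξ₁ + 2ξ₂ = 0.21 × 719 = 151 → ξ₂ = 20.67 mol/s.
Outlet amounts (n = n₀ + Σ ν·ξ):
  D: 719 − 1(109.6) − 2(20.67) = 568
  A: 0 + 2(109.6) = 219.3
  E: 0 + 1(20.67) = 20.67
  C: 0 + 2(20.67) = 41.34

20.7 mol/s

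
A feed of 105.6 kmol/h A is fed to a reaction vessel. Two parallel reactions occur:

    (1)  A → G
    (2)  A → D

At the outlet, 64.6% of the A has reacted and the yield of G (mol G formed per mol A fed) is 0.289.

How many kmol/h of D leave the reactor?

37.7 kmol/h

Yield of G: 1ξ₁ / 105.6 = 0.289 → ξ₁ = 30.52 kmol/h.
Conversion of A: 1ξ₁ + 1ξ₂ = 0.646 × 105.6 = 68.22 → ξ₂ = 37.7 kmol/h.
Outlet amounts (n = n₀ + Σ ν·ξ):
  A: 105.6 − 1(30.52) − 1(37.7) = 37.38
  G: 0 + 1(30.52) = 30.52
  D: 0 + 1(37.7) = 37.7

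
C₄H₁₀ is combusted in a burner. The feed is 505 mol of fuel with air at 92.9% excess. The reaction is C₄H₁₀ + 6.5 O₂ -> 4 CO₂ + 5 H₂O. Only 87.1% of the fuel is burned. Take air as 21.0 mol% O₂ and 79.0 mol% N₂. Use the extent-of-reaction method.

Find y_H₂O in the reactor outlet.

Stoichiometric O₂ = 6.5 × 505 = 3282 mol; O₂ fed = 3282 × 1.929 = 6332 mol.
N₂ fed = 6332 × 79/21 = 23820 mol.
Fuel reacted = 0.871 × 505 → ξ = 439.9 mol.
Outlet (n = n₀ + ν ξ):
  C₄H₁₀: 505 − 1(439.9) = 65.14
  O₂: 6332 − 6.5(439.9) = 3473
  N₂: 23820 (inert)
  CO₂: 0 + 4(439.9) = 1759
  H₂O: 0 + 5(439.9) = 2199
Total out = 31320 mol; y_H₂O = 2199 / 31320 = 0.07023.

0.0702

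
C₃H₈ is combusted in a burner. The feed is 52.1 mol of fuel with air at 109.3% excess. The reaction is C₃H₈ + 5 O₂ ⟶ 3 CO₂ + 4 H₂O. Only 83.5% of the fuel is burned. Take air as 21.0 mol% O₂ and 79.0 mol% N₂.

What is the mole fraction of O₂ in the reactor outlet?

Stoichiometric O₂ = 5 × 52.1 = 260.5 mol; O₂ fed = 260.5 × 2.093 = 545.2 mol.
N₂ fed = 545.2 × 79/21 = 2051 mol.
Fuel reacted = 0.835 × 52.1 → ξ = 43.5 mol.
Outlet (n = n₀ + ν ξ):
  C₃H₈: 52.1 − 1(43.5) = 8.596
  O₂: 545.2 − 5(43.5) = 327.7
  N₂: 2051 (inert)
  CO₂: 0 + 3(43.5) = 130.5
  H₂O: 0 + 4(43.5) = 174
Total out = 2692 mol; y_O₂ = 327.7 / 2692 = 0.1217.

0.122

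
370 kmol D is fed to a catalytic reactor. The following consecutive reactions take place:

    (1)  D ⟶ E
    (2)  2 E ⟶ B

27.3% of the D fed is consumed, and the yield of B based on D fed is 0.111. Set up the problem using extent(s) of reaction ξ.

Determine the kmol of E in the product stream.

Conversion of D: D consumed = 1ξ₁ = 0.273 × 370 → ξ₁ = 101 kmol.
Yield of B: 1ξ₂ / 370 = 0.111 → ξ₂ = 41.07 kmol.
Outlet amounts (n = n₀ + Σ ν·ξ):
  D: 370 − 1(101) = 269
  E: 0 + 1(101) − 2(41.07) = 18.87
  B: 0 + 1(41.07) = 41.07

18.9 kmol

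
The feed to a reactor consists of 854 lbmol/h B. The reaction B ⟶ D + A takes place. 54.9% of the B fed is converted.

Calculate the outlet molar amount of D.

B reacted = 0.549 × 854 = 468.8 lbmol/h; ν_B = −1, so ξ = 468.8/1 = 468.8 lbmol/h.
Outlet amounts (n = n₀ + ν ξ):
  B: 854 − 1(468.8) = 385.2
  D: 0 + 1(468.8) = 468.8
  A: 0 + 1(468.8) = 468.8

469 lbmol/h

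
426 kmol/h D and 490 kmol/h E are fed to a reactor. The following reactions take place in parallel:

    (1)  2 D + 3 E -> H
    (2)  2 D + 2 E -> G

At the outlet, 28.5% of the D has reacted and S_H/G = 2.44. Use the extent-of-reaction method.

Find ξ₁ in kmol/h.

Conversion of D: D consumed = 0.285 × 426 = 121.4 kmol/h = 2ξ₁ + 2ξ₂.
Selectivity: 1ξ₁ / (1ξ₂) = 2.44 → ξ₁ = 2.44 ξ₂.
Substitute: (2·2.44 + 2) ξ₂ = 121.4 → ξ₂ = 17.65 kmol/h, ξ₁ = 43.06 kmol/h.
Outlet amounts (n = n₀ + Σ ν·ξ):
  D: 426 − 2(43.06) − 2(17.65) = 304.6
  E: 490 − 3(43.06) − 2(17.65) = 325.5
  H: 0 + 1(43.06) = 43.06
  G: 0 + 1(17.65) = 17.65

ξ₁ = 43.1 kmol/h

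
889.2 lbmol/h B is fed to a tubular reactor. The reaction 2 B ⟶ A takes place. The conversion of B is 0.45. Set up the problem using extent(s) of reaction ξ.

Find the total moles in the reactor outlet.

B reacted = 0.45 × 889.2 = 400.1 lbmol/h; ν_B = −2, so ξ = 400.1/2 = 200.1 lbmol/h.
Outlet amounts (n = n₀ + ν ξ):
  B: 889.2 − 2(200.1) = 489.1
  A: 0 + 1(200.1) = 200.1
Total out = 489.1 + 200.1 = 689.1 lbmol/h.

689 lbmol/h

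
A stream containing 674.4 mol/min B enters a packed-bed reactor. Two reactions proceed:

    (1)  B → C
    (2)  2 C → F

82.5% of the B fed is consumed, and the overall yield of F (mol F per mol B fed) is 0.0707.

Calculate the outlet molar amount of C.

Conversion of B: B consumed = 1ξ₁ = 0.825 × 674.4 → ξ₁ = 556.4 mol/min.
Yield of F: 1ξ₂ / 674.4 = 0.0707 → ξ₂ = 47.68 mol/min.
Outlet amounts (n = n₀ + Σ ν·ξ):
  B: 674.4 − 1(556.4) = 118
  C: 0 + 1(556.4) − 2(47.68) = 461
  F: 0 + 1(47.68) = 47.68

461 mol/min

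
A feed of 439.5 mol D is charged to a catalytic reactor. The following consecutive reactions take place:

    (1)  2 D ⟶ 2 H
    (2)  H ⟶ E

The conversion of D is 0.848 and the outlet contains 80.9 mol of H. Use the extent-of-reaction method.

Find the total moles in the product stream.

440 mol

Conversion of D: D consumed = 2ξ₁ = 0.848 × 439.5 → ξ₁ = 186.3 mol.
H balance: n_H = 0 + 2ξ₁ − 1ξ₂ = 80.9 → ξ₂ = (2·186.3 − 80.9)/1 = 291.8 mol.
Outlet amounts (n = n₀ + Σ ν·ξ):
  D: 439.5 − 2(186.3) = 66.8
  H: 0 + 2(186.3) − 1(291.8) = 80.9
  E: 0 + 1(291.8) = 291.8
Total out = 66.8 + 80.9 + 291.8 = 439.5 mol.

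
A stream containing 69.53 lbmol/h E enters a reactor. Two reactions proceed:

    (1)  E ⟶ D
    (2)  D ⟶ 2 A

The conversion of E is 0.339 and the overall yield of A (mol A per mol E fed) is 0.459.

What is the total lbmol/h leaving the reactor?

Conversion of E: E consumed = 1ξ₁ = 0.339 × 69.53 → ξ₁ = 23.57 lbmol/h.
Yield of A: 2ξ₂ / 69.53 = 0.459 → ξ₂ = 15.96 lbmol/h.
Outlet amounts (n = n₀ + Σ ν·ξ):
  E: 69.53 − 1(23.57) = 45.96
  D: 0 + 1(23.57) − 1(15.96) = 7.614
  A: 0 + 2(15.96) = 31.91
Total out = 45.96 + 7.614 + 31.91 = 85.49 lbmol/h.

85.5 lbmol/h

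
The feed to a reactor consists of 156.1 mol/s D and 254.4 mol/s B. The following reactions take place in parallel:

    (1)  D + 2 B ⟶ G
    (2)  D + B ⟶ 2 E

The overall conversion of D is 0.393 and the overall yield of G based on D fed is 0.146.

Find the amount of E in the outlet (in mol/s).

77.1 mol/s

Yield of G: 1ξ₁ / 156.1 = 0.146 → ξ₁ = 22.79 mol/s.
Conversion of D: 1ξ₁ + 1ξ₂ = 0.393 × 156.1 = 61.35 → ξ₂ = 38.56 mol/s.
Outlet amounts (n = n₀ + Σ ν·ξ):
  D: 156.1 − 1(22.79) − 1(38.56) = 94.75
  B: 254.4 − 2(22.79) − 1(38.56) = 170.3
  G: 0 + 1(22.79) = 22.79
  E: 0 + 2(38.56) = 77.11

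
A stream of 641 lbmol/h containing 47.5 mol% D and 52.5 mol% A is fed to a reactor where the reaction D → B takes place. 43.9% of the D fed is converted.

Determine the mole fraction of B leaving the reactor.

D reacted = 0.439 × 304.5 = 133.7 lbmol/h; ν_D = −1, so ξ = 133.7/1 = 133.7 lbmol/h.
Outlet amounts (n = n₀ + ν ξ):
  D: 304.5 − 1(133.7) = 170.8
  B: 0 + 1(133.7) = 133.7
  A: 336.5 (inert)
Total out = 641 lbmol/h; y_B = 133.7 / 641 = 0.2085.

0.209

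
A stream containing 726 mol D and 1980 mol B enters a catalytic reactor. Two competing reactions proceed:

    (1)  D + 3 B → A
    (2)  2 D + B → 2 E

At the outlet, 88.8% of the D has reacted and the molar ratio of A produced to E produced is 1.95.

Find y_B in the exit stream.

0.449

Conversion of D: D consumed = 0.888 × 726 = 644.7 mol = 1ξ₁ + 2ξ₂.
Selectivity: 1ξ₁ / (2ξ₂) = 1.95 → ξ₁ = 3.9 ξ₂.
Substitute: (1·3.9 + 2) ξ₂ = 644.7 → ξ₂ = 109.3 mol, ξ₁ = 426.1 mol.
Outlet amounts (n = n₀ + Σ ν·ξ):
  D: 726 − 1(426.1) − 2(109.3) = 81.31
  B: 1980 − 3(426.1) − 1(109.3) = 592.3
  A: 0 + 1(426.1) = 426.1
  E: 0 + 2(109.3) = 218.5
Total out = 1318 mol; y_B = 592.3 / 1318 = 0.4493.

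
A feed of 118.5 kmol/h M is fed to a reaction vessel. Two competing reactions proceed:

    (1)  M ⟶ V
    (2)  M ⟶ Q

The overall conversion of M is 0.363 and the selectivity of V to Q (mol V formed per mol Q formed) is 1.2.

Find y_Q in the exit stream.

Conversion of M: M consumed = 0.363 × 118.5 = 43.02 kmol/h = 1ξ₁ + 1ξ₂.
Selectivity: 1ξ₁ / (1ξ₂) = 1.2 → ξ₁ = 1.2 ξ₂.
Substitute: (1·1.2 + 1) ξ₂ = 43.02 → ξ₂ = 19.55 kmol/h, ξ₁ = 23.46 kmol/h.
Outlet amounts (n = n₀ + Σ ν·ξ):
  M: 118.5 − 1(23.46) − 1(19.55) = 75.48
  V: 0 + 1(23.46) = 23.46
  Q: 0 + 1(19.55) = 19.55
Total out = 118.5 kmol/h; y_Q = 19.55 / 118.5 = 0.165.

0.165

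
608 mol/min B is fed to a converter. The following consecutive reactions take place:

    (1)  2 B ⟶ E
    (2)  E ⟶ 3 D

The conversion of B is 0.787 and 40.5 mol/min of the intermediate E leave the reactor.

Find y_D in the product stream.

Conversion of B: B consumed = 2ξ₁ = 0.787 × 608 → ξ₁ = 239.2 mol/min.
E balance: n_E = 0 + 1ξ₁ − 1ξ₂ = 40.5 → ξ₂ = (1·239.2 − 40.5)/1 = 198.7 mol/min.
Outlet amounts (n = n₀ + Σ ν·ξ):
  B: 608 − 2(239.2) = 129.5
  E: 0 + 1(239.2) − 1(198.7) = 40.5
  D: 0 + 3(198.7) = 596.2
Total out = 766.2 mol/min; y_D = 596.2 / 766.2 = 0.7781.

0.778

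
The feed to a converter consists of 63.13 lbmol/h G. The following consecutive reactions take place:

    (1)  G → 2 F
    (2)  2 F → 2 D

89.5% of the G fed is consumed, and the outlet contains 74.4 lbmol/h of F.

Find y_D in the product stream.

0.323

Conversion of G: G consumed = 1ξ₁ = 0.895 × 63.13 → ξ₁ = 56.5 lbmol/h.
F balance: n_F = 0 + 2ξ₁ − 2ξ₂ = 74.4 → ξ₂ = (2·56.5 − 74.4)/2 = 19.3 lbmol/h.
Outlet amounts (n = n₀ + Σ ν·ξ):
  G: 63.13 − 1(56.5) = 6.629
  F: 0 + 2(56.5) − 2(19.3) = 74.4
  D: 0 + 2(19.3) = 38.6
Total out = 119.6 lbmol/h; y_D = 38.6 / 119.6 = 0.3227.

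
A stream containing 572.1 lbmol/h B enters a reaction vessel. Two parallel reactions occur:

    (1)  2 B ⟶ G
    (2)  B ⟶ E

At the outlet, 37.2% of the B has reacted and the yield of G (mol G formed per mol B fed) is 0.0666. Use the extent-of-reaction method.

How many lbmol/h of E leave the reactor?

Yield of G: 1ξ₁ / 572.1 = 0.0666 → ξ₁ = 38.1 lbmol/h.
Conversion of B: 2ξ₁ + 1ξ₂ = 0.372 × 572.1 = 212.8 → ξ₂ = 136.6 lbmol/h.
Outlet amounts (n = n₀ + Σ ν·ξ):
  B: 572.1 − 2(38.1) − 1(136.6) = 359.3
  G: 0 + 1(38.1) = 38.1
  E: 0 + 1(136.6) = 136.6

137 lbmol/h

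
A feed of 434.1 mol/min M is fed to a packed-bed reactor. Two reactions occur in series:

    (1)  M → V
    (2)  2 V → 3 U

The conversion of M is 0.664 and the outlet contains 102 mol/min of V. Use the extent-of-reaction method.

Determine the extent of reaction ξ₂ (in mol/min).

ξ₂ = 93.1 mol/min

Conversion of M: M consumed = 1ξ₁ = 0.664 × 434.1 → ξ₁ = 288.2 mol/min.
V balance: n_V = 0 + 1ξ₁ − 2ξ₂ = 102 → ξ₂ = (1·288.2 − 102)/2 = 93.12 mol/min.
Outlet amounts (n = n₀ + Σ ν·ξ):
  M: 434.1 − 1(288.2) = 145.9
  V: 0 + 1(288.2) − 2(93.12) = 102
  U: 0 + 3(93.12) = 279.4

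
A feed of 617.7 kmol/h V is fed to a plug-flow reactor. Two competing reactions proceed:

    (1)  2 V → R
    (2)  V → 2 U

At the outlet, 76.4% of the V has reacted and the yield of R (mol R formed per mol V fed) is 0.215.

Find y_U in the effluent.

Yield of R: 1ξ₁ / 617.7 = 0.215 → ξ₁ = 132.8 kmol/h.
Conversion of V: 2ξ₁ + 1ξ₂ = 0.764 × 617.7 = 471.9 → ξ₂ = 206.3 kmol/h.
Outlet amounts (n = n₀ + Σ ν·ξ):
  V: 617.7 − 2(132.8) − 1(206.3) = 145.8
  R: 0 + 1(132.8) = 132.8
  U: 0 + 2(206.3) = 412.6
Total out = 691.2 kmol/h; y_U = 412.6 / 691.2 = 0.597.

0.597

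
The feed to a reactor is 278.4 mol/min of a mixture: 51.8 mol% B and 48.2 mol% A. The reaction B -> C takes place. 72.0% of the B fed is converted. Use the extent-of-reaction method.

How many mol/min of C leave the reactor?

B reacted = 0.72 × 144.2 = 103.8 mol/min; ν_B = −1, so ξ = 103.8/1 = 103.8 mol/min.
Outlet amounts (n = n₀ + ν ξ):
  B: 144.2 − 1(103.8) = 40.38
  C: 0 + 1(103.8) = 103.8
  A: 134.2 (inert)

104 mol/min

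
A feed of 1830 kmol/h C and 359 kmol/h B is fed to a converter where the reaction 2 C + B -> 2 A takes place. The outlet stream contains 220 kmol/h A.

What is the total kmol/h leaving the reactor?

For A: n = n₀ + 2ξ → 220 = 0 + 2ξ, giving ξ = 110 kmol/h.
Outlet amounts (n = n₀ + ν ξ):
  C: 1830 − 2(110) = 1610
  B: 359 − 1(110) = 249
  A: 0 + 2(110) = 220
Total out = 1610 + 249 + 220 = 2079 kmol/h.

2080 kmol/h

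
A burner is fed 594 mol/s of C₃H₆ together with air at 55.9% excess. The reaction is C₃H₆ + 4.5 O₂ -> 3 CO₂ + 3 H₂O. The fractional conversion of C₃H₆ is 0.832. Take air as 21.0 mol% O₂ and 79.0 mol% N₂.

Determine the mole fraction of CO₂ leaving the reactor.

Stoichiometric O₂ = 4.5 × 594 = 2673 mol/s; O₂ fed = 2673 × 1.559 = 4167 mol/s.
N₂ fed = 4167 × 79/21 = 15680 mol/s.
Fuel reacted = 0.832 × 594 → ξ = 494.2 mol/s.
Outlet (n = n₀ + ν ξ):
  C₃H₆: 594 − 1(494.2) = 99.79
  O₂: 4167 − 4.5(494.2) = 1943
  N₂: 15680 (inert)
  CO₂: 0 + 3(494.2) = 1483
  H₂O: 0 + 3(494.2) = 1483
Total out = 20680 mol/s; y_CO₂ = 1483 / 20680 = 0.07168.

0.0717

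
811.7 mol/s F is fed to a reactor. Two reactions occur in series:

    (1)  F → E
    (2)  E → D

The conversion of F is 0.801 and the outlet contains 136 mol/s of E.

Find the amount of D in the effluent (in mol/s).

514 mol/s

Conversion of F: F consumed = 1ξ₁ = 0.801 × 811.7 → ξ₁ = 650.2 mol/s.
E balance: n_E = 0 + 1ξ₁ − 1ξ₂ = 136 → ξ₂ = (1·650.2 − 136)/1 = 514.2 mol/s.
Outlet amounts (n = n₀ + Σ ν·ξ):
  F: 811.7 − 1(650.2) = 161.5
  E: 0 + 1(650.2) − 1(514.2) = 136
  D: 0 + 1(514.2) = 514.2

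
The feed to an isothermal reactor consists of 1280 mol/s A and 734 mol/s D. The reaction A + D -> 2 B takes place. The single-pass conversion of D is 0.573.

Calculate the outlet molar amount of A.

D reacted = 0.573 × 734 = 420.6 mol/s; ν_D = −1, so ξ = 420.6/1 = 420.6 mol/s.
Outlet amounts (n = n₀ + ν ξ):
  A: 1280 − 1(420.6) = 859.4
  D: 734 − 1(420.6) = 313.4
  B: 0 + 2(420.6) = 841.2

859 mol/s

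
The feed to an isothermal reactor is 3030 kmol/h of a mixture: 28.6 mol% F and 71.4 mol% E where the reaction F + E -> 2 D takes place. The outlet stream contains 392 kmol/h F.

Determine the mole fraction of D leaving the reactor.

For F: n = n₀ − 1ξ → 392 = 866.6 − 1ξ, giving ξ = 474.6 kmol/h.
Outlet amounts (n = n₀ + ν ξ):
  F: 866.6 − 1(474.6) = 392
  E: 2163 − 1(474.6) = 1689
  D: 0 + 2(474.6) = 949.2
Total out = 3030 kmol/h; y_D = 949.2 / 3030 = 0.3133.

0.313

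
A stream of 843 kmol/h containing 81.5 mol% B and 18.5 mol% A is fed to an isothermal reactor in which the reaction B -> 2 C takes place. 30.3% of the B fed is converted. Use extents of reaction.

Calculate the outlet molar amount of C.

416 kmol/h

B reacted = 0.303 × 687 = 208.2 kmol/h; ν_B = −1, so ξ = 208.2/1 = 208.2 kmol/h.
Outlet amounts (n = n₀ + ν ξ):
  B: 687 − 1(208.2) = 478.9
  C: 0 + 2(208.2) = 416.3
  A: 156 (inert)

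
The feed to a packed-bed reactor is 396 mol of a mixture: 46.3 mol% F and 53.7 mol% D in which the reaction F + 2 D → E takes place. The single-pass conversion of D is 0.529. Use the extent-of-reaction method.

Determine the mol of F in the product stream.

127 mol

D reacted = 0.529 × 212.7 = 112.5 mol; ν_D = −2, so ξ = 112.5/2 = 56.25 mol.
Outlet amounts (n = n₀ + ν ξ):
  F: 183.3 − 1(56.25) = 127.1
  D: 212.7 − 2(56.25) = 100.2
  E: 0 + 1(56.25) = 56.25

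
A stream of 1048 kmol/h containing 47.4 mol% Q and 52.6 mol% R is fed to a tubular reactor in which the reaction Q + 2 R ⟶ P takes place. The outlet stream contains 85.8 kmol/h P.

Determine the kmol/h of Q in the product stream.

411 kmol/h

For P: n = n₀ + 1ξ → 85.8 = 0 + 1ξ, giving ξ = 85.8 kmol/h.
Outlet amounts (n = n₀ + ν ξ):
  Q: 496.8 − 1(85.8) = 411
  R: 551.2 − 2(85.8) = 379.6
  P: 0 + 1(85.8) = 85.8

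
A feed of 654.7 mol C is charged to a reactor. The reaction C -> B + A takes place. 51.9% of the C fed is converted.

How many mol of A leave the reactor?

340 mol

C reacted = 0.519 × 654.7 = 339.8 mol; ν_C = −1, so ξ = 339.8/1 = 339.8 mol.
Outlet amounts (n = n₀ + ν ξ):
  C: 654.7 − 1(339.8) = 314.9
  B: 0 + 1(339.8) = 339.8
  A: 0 + 1(339.8) = 339.8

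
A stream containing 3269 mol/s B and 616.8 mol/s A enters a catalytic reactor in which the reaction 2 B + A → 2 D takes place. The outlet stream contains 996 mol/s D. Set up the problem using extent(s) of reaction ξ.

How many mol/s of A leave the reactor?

119 mol/s

For D: n = n₀ + 2ξ → 996 = 0 + 2ξ, giving ξ = 498 mol/s.
Outlet amounts (n = n₀ + ν ξ):
  B: 3269 − 2(498) = 2273
  A: 616.8 − 1(498) = 118.8
  D: 0 + 2(498) = 996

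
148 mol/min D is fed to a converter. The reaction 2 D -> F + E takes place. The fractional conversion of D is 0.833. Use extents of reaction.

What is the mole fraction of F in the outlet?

0.416

D reacted = 0.833 × 148 = 123.3 mol/min; ν_D = −2, so ξ = 123.3/2 = 61.64 mol/min.
Outlet amounts (n = n₀ + ν ξ):
  D: 148 − 2(61.64) = 24.72
  F: 0 + 1(61.64) = 61.64
  E: 0 + 1(61.64) = 61.64
Total out = 148 mol/min; y_F = 61.64 / 148 = 0.4165.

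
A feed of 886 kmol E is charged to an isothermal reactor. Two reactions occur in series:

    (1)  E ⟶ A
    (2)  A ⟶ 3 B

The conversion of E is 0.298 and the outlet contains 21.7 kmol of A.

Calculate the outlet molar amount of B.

727 kmol

Conversion of E: E consumed = 1ξ₁ = 0.298 × 886 → ξ₁ = 264 kmol.
A balance: n_A = 0 + 1ξ₁ − 1ξ₂ = 21.7 → ξ₂ = (1·264 − 21.7)/1 = 242.3 kmol.
Outlet amounts (n = n₀ + Σ ν·ξ):
  E: 886 − 1(264) = 622
  A: 0 + 1(264) − 1(242.3) = 21.7
  B: 0 + 3(242.3) = 727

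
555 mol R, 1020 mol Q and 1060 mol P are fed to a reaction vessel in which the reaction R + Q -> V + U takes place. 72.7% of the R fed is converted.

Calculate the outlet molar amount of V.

R reacted = 0.727 × 555 = 403.5 mol; ν_R = −1, so ξ = 403.5/1 = 403.5 mol.
Outlet amounts (n = n₀ + ν ξ):
  R: 555 − 1(403.5) = 151.5
  Q: 1020 − 1(403.5) = 616.5
  V: 0 + 1(403.5) = 403.5
  U: 0 + 1(403.5) = 403.5
  P: 1060 (inert)

403 mol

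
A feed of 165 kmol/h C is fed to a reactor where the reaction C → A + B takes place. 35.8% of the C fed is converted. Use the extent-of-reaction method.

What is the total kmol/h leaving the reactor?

224 kmol/h

C reacted = 0.358 × 165 = 59.07 kmol/h; ν_C = −1, so ξ = 59.07/1 = 59.07 kmol/h.
Outlet amounts (n = n₀ + ν ξ):
  C: 165 − 1(59.07) = 105.9
  A: 0 + 1(59.07) = 59.07
  B: 0 + 1(59.07) = 59.07
Total out = 105.9 + 59.07 + 59.07 = 224.1 kmol/h.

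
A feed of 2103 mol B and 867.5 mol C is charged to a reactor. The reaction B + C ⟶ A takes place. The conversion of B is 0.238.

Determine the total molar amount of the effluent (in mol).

2470 mol

B reacted = 0.238 × 2103 = 500.5 mol; ν_B = −1, so ξ = 500.5/1 = 500.5 mol.
Outlet amounts (n = n₀ + ν ξ):
  B: 2103 − 1(500.5) = 1602
  C: 867.5 − 1(500.5) = 367
  A: 0 + 1(500.5) = 500.5
Total out = 1602 + 367 + 500.5 = 2470 mol.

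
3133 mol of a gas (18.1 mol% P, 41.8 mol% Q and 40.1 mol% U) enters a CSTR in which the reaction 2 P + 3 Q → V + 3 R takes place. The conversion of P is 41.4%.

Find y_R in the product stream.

P reacted = 0.414 × 567.1 = 234.8 mol; ν_P = −2, so ξ = 234.8/2 = 117.4 mol.
Outlet amounts (n = n₀ + ν ξ):
  P: 567.1 − 2(117.4) = 332.3
  Q: 1310 − 3(117.4) = 957.4
  V: 0 + 1(117.4) = 117.4
  R: 0 + 3(117.4) = 352.2
  U: 1256 (inert)
Total out = 3016 mol; y_R = 352.2 / 3016 = 0.1168.

0.117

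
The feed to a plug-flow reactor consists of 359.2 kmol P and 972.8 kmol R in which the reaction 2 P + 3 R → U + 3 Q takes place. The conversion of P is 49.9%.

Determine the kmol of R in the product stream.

704 kmol

P reacted = 0.499 × 359.2 = 179.2 kmol; ν_P = −2, so ξ = 179.2/2 = 89.62 kmol.
Outlet amounts (n = n₀ + ν ξ):
  P: 359.2 − 2(89.62) = 180
  R: 972.8 − 3(89.62) = 703.9
  U: 0 + 1(89.62) = 89.62
  Q: 0 + 3(89.62) = 268.9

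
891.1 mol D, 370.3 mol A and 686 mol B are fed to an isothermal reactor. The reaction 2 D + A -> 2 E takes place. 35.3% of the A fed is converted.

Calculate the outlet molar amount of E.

261 mol

A reacted = 0.353 × 370.3 = 130.7 mol; ν_A = −1, so ξ = 130.7/1 = 130.7 mol.
Outlet amounts (n = n₀ + ν ξ):
  D: 891.1 − 2(130.7) = 629.7
  A: 370.3 − 1(130.7) = 239.6
  E: 0 + 2(130.7) = 261.4
  B: 686 (inert)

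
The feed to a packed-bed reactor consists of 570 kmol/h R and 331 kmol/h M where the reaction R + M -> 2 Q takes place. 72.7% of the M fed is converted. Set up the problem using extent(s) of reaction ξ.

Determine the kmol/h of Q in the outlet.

M reacted = 0.727 × 331 = 240.6 kmol/h; ν_M = −1, so ξ = 240.6/1 = 240.6 kmol/h.
Outlet amounts (n = n₀ + ν ξ):
  R: 570 − 1(240.6) = 329.4
  M: 331 − 1(240.6) = 90.36
  Q: 0 + 2(240.6) = 481.3

481 kmol/h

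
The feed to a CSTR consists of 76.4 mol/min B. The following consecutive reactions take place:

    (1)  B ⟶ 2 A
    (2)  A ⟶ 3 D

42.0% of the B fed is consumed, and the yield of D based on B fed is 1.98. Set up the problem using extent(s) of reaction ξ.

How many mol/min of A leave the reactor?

13.8 mol/min

Conversion of B: B consumed = 1ξ₁ = 0.42 × 76.4 → ξ₁ = 32.09 mol/min.
Yield of D: 3ξ₂ / 76.4 = 1.98 → ξ₂ = 50.42 mol/min.
Outlet amounts (n = n₀ + Σ ν·ξ):
  B: 76.4 − 1(32.09) = 44.31
  A: 0 + 2(32.09) − 1(50.42) = 13.75
  D: 0 + 3(50.42) = 151.3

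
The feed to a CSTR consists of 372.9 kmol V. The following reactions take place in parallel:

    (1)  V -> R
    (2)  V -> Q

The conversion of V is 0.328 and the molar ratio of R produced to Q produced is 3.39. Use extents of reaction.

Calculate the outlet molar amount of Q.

27.9 kmol

Conversion of V: V consumed = 0.328 × 372.9 = 122.3 kmol = 1ξ₁ + 1ξ₂.
Selectivity: 1ξ₁ / (1ξ₂) = 3.39 → ξ₁ = 3.39 ξ₂.
Substitute: (1·3.39 + 1) ξ₂ = 122.3 → ξ₂ = 27.86 kmol, ξ₁ = 94.45 kmol.
Outlet amounts (n = n₀ + Σ ν·ξ):
  V: 372.9 − 1(94.45) − 1(27.86) = 250.6
  R: 0 + 1(94.45) = 94.45
  Q: 0 + 1(27.86) = 27.86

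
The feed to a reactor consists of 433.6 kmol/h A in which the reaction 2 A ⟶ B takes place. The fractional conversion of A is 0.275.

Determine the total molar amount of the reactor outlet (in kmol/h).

A reacted = 0.275 × 433.6 = 119.2 kmol/h; ν_A = −2, so ξ = 119.2/2 = 59.62 kmol/h.
Outlet amounts (n = n₀ + ν ξ):
  A: 433.6 − 2(59.62) = 314.4
  B: 0 + 1(59.62) = 59.62
Total out = 314.4 + 59.62 = 374 kmol/h.

374 kmol/h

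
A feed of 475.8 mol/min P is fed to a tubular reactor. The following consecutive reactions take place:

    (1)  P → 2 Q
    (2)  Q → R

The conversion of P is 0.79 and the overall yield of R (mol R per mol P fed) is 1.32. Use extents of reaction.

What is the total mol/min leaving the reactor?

852 mol/min

Conversion of P: P consumed = 1ξ₁ = 0.79 × 475.8 → ξ₁ = 375.9 mol/min.
Yield of R: 1ξ₂ / 475.8 = 1.32 → ξ₂ = 628.1 mol/min.
Outlet amounts (n = n₀ + Σ ν·ξ):
  P: 475.8 − 1(375.9) = 99.92
  Q: 0 + 2(375.9) − 1(628.1) = 123.7
  R: 0 + 1(628.1) = 628.1
Total out = 99.92 + 123.7 + 628.1 = 851.7 mol/min.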